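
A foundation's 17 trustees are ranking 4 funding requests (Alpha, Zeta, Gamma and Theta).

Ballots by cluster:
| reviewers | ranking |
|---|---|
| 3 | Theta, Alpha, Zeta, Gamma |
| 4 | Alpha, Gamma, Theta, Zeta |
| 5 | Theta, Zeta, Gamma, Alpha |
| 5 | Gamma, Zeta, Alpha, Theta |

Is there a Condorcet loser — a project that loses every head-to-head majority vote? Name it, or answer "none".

none

Head-to-head results (17 reviewers):
Alpha vs Zeta: 7 to 10, Zeta.
Alpha vs Gamma: Alpha is ranked higher on 3+4 = 7 ballots, Gamma on 10. Gamma wins 10–7.
Alpha vs Theta: Alpha is ranked higher on 4+5 = 9 ballots, Theta on 8. Alpha wins 9–8.
Zeta–Gamma: Gamma 9–8.
Zeta vs Theta: Theta wins 12–5.
Gamma vs Theta: Gamma preferred on 4+5 = 9 ballots; Gamma wins 9–8.
Every project wins at least one matchup (Alpha beats Theta; Zeta beats Alpha; Gamma beats Alpha; Theta beats Zeta), so there is no Condorcet loser.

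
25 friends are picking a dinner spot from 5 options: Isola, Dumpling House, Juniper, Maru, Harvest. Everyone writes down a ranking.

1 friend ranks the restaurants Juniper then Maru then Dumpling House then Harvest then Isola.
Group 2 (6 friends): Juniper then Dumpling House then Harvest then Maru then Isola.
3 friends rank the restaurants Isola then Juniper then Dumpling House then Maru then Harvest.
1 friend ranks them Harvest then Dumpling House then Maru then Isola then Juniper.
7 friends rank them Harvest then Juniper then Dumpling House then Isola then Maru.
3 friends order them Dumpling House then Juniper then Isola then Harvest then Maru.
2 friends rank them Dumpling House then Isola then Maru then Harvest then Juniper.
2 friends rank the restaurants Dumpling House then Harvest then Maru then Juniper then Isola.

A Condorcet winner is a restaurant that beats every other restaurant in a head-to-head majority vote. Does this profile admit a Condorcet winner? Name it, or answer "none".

Pairwise majorities:
Isola vs Dumpling House: Isola preferred on 3 ballots; Dumpling House wins 22–3.
Isola vs Juniper: 3+1+2 = 6 for Isola, 19 for Juniper — Juniper by 19–6.
Isola vs Maru: 3+7+3+2 = 15 for Isola, 10 for Maru — Isola by 15–10.
Isola vs Harvest: 8 to 17, Harvest.
Dumpling House vs Juniper: 8 to 17, Juniper.
Dumpling House vs Maru: 24 for Dumpling House, 1 for Maru — Dumpling House by 24–1.
Dumpling House vs Harvest: Dumpling House preferred on 1+6+3+3+2+2 = 17 ballots; Dumpling House wins 17–8.
Juniper vs Maru: 20 to 5, Juniper.
Juniper vs Harvest: 1+6+3+3 = 13 for Juniper, 12 for Harvest — Juniper by 13–12.
Maru vs Harvest: 6 to 19, Harvest.
Juniper wins every pairwise contest, so Juniper is the Condorcet winner.

Juniper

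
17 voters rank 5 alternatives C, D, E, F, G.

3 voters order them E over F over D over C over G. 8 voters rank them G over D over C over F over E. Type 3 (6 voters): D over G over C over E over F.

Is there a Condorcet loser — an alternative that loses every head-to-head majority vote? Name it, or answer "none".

F

Pairwise majorities:
C vs D: D, 17–0.
C vs E: 8+6 = 14 for C, 3 for E — C by 14–3.
C vs F: C is ranked higher on 8+6 = 14 ballots, F on 3. C wins 14–3.
C vs G: G wins 14–3.
D vs E: D, 14–3.
D vs F: D preferred on 8+6 = 14 ballots; D wins 14–3.
D vs G: 3+6 = 9 for D, 8 for G — D by 9–8.
E vs F: E, 9–8.
E vs G: G wins 14–3.
F vs G: 3 for F, 14 for G — G by 14–3.
F is beaten in every head-to-head and is the Condorcet loser.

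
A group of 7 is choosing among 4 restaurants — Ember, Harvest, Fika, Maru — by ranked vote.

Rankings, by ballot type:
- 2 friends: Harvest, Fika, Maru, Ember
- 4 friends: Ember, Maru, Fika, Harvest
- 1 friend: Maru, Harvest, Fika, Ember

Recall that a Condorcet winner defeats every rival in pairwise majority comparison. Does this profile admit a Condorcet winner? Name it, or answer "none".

Ember

Check each pair by majority over 7 ballots:
Ember vs Harvest: Ember wins 4–3.
Ember vs Fika: Ember preferred on 4 ballots; Ember wins 4–3.
Ember vs Maru: Ember preferred on 4 ballots; Ember wins 4–3.
Harvest vs Fika: Fika, 4–3.
Harvest vs Maru: Harvest preferred on 2 ballots; Maru wins 5–2.
Fika vs Maru: Maru wins 5–2.
Ember wins every pairwise contest, so Ember is the Condorcet winner.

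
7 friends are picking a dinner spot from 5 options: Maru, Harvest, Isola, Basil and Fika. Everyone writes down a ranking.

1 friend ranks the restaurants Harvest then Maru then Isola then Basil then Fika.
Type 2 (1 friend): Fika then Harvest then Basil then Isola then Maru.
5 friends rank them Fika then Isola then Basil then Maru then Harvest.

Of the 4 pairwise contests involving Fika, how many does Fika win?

Fika against each rival (7 friends):
Fika vs Maru: Fika wins 6–1.
Fika vs Harvest: Fika is ranked higher on 1+5 = 6 ballots, Harvest on 1. Fika wins 6–1.
Fika vs Isola: Fika wins 6–1.
Fika vs Basil: 1+5 = 6 for Fika, 1 for Basil — Fika by 6–1.
Fika beats Maru, Harvest, Isola, Basil — 4 pairwise wins.

4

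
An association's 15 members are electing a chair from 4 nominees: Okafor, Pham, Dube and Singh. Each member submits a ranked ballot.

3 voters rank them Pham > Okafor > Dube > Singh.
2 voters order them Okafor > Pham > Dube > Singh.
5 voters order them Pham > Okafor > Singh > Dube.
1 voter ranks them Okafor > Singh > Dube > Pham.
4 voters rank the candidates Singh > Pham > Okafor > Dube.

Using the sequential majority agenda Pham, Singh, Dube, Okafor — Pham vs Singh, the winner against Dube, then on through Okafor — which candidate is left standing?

Round 1: Pham vs Singh — 10–5, Pham advances.
Round 2: Pham vs Dube — 14–1, Pham advances.
Round 3: Pham vs Okafor — 12–3, Pham advances.
Pham survives the agenda.

Pham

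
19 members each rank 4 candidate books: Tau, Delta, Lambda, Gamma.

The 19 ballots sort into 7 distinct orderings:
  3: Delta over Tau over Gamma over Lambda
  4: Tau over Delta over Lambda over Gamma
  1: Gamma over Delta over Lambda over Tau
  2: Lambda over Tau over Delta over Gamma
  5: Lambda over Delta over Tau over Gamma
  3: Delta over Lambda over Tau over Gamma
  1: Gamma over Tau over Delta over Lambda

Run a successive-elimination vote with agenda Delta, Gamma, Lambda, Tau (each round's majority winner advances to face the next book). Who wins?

Round 1: Delta vs Gamma — 17–2, Delta advances.
Round 2: Delta vs Lambda — 12–7, Delta advances.
Round 3: Delta vs Tau — 12–7, Delta advances.
Delta survives the agenda.

Delta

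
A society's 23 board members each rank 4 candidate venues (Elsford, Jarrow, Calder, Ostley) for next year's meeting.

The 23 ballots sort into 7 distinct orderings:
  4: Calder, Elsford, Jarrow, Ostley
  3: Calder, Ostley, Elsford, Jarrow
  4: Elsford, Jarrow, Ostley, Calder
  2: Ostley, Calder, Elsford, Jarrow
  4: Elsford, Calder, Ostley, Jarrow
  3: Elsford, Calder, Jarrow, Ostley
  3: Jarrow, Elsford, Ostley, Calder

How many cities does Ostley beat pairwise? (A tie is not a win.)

Ostley against each rival (23 organisers):
Ostley vs Elsford: Ostley is ranked higher on 3+2 = 5 ballots, Elsford on 18. Elsford wins 18–5.
Ostley vs Jarrow: Jarrow, 14–9.
Ostley vs Calder: Calder, 14–9.
Ostley beats no one; loses to Elsford, Jarrow, Calder — 0 pairwise wins.

0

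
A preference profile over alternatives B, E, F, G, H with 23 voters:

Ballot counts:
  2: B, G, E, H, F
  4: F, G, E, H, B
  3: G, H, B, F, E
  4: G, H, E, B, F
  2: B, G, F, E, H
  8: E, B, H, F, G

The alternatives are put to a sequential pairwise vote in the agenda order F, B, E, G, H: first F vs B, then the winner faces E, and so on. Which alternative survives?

Round 1: F vs B — 4–19, B advances.
Round 2: B vs E — 7–16, E advances.
Round 3: E vs G — 8–15, G advances.
Round 4: G vs H — 15–8, G advances.
G survives the agenda.

G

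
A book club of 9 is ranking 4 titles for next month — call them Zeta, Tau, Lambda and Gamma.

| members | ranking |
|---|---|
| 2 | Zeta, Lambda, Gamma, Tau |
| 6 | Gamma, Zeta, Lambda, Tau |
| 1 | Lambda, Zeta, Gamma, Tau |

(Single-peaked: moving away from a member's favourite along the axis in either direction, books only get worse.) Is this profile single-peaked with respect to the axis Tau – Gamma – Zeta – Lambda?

Axis positions: Tau=1, Gamma=2, Zeta=3, Lambda=4.
Type 1 (peak Zeta at position 3): ranking walks positions 3-4-2-1, expanding outward from the peak — single-peaked.
Type 2 (peak Gamma at position 2): ranking walks positions 2-3-4-1, expanding outward from the peak — single-peaked.
Type 3 (peak Lambda at position 4): ranking walks positions 4-3-2-1, expanding outward from the peak — single-peaked.
Every ranking is single-peaked on this axis.

yes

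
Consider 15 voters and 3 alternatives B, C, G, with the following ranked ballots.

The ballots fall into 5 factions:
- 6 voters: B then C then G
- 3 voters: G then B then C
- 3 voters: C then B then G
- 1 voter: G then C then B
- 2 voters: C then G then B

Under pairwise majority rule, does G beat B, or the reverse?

B

Ballots ranking G above B: 3 + 1 + 2 = 6.
Ballots ranking B above G: 15 − 6 = 9.
B wins the head-to-head 9–6.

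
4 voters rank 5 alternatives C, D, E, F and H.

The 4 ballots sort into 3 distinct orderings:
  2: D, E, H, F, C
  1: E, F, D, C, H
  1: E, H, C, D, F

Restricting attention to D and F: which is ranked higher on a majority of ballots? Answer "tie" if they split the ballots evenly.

D

Ballots ranking D above F: 2 + 1 = 3.
Ballots ranking F above D: 4 − 3 = 1.
D wins the head-to-head 3–1.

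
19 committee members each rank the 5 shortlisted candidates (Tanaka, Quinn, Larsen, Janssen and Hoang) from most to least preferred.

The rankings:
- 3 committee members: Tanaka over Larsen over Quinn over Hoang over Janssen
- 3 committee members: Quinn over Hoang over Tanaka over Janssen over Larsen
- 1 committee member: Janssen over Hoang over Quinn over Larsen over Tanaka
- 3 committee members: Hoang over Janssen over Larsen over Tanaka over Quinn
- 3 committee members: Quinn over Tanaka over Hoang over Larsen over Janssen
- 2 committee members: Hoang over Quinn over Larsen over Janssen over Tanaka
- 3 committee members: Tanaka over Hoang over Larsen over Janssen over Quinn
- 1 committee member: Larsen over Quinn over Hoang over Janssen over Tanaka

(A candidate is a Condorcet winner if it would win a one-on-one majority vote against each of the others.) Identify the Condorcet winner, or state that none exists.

none

Head-to-head results (19 committee members):
Tanaka vs Quinn: 3+3+3 = 9 for Tanaka, 10 for Quinn — Quinn by 10–9.
Tanaka vs Larsen: Tanaka preferred on 3+3+3+3 = 12 ballots; Tanaka wins 12–7.
Tanaka vs Janssen: Tanaka preferred on 3+3+3+3 = 12 ballots; Tanaka wins 12–7.
Tanaka vs Hoang: Tanaka is ranked higher on 3+3+3 = 9 ballots, Hoang on 10. Hoang wins 10–9.
Quinn vs Larsen: Quinn is ranked higher on 3+1+3+2 = 9 ballots, Larsen on 10. Larsen wins 10–9.
Quinn vs Janssen: Quinn is ranked higher on 3+3+3+2+1 = 12 ballots, Janssen on 7. Quinn wins 12–7.
Quinn vs Hoang: Quinn wins 10–9.
Larsen vs Janssen: Larsen is ranked higher on 3+3+2+3+1 = 12 ballots, Janssen on 7. Larsen wins 12–7.
Larsen–Hoang: Hoang 15–4.
Janssen–Hoang: Hoang 18–1.
Every candidate loses at least once (Tanaka loses to Quinn; Quinn loses to Larsen; Larsen loses to Tanaka; Janssen loses to Tanaka; Hoang loses to Quinn). The majority relation contains the cycle Tanaka → Larsen → Quinn → Tanaka, so there is no Condorcet winner.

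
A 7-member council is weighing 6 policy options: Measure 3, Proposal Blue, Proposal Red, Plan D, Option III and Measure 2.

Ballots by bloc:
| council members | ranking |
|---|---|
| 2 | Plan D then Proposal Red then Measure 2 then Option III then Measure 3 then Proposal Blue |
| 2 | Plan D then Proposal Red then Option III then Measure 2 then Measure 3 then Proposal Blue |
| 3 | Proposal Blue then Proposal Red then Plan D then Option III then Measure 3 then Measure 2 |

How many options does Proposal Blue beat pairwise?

0

Proposal Blue against each rival (7 council members):
Proposal Blue vs Measure 3: 3 for Proposal Blue, 4 for Measure 3 — Measure 3 by 4–3.
Proposal Blue vs Proposal Red: Proposal Red wins 4–3.
Proposal Blue vs Plan D: Proposal Blue is ranked higher on 3 ballots, Plan D on 4. Plan D wins 4–3.
Proposal Blue vs Option III: Proposal Blue is ranked higher on 3 ballots, Option III on 4. Option III wins 4–3.
Proposal Blue vs Measure 2: 3 to 4, Measure 2.
Proposal Blue beats no one; loses to Measure 3, Proposal Red, Plan D, Option III, Measure 2 — 0 pairwise wins.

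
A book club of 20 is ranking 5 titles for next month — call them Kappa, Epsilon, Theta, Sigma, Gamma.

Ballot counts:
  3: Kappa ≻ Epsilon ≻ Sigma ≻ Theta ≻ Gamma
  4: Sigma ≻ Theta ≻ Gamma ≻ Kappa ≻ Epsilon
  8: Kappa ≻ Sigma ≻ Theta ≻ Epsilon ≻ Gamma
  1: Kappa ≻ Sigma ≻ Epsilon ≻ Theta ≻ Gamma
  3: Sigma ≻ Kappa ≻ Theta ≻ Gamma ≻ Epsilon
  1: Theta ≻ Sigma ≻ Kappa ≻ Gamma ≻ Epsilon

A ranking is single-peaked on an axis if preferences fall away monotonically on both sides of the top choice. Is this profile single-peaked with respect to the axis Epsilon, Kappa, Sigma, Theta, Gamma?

yes

Axis positions: Epsilon=1, Kappa=2, Sigma=3, Theta=4, Gamma=5.
Ballot type 1 (peak Kappa at position 2): ranking walks positions 2-1-3-4-5, expanding outward from the peak — single-peaked.
Ballot type 2 (peak Sigma at position 3): ranking walks positions 3-4-5-2-1, expanding outward from the peak — single-peaked.
Ballot type 3 (peak Kappa at position 2): ranking walks positions 2-3-4-1-5, expanding outward from the peak — single-peaked.
Ballot type 4 (peak Kappa at position 2): ranking walks positions 2-3-1-4-5, expanding outward from the peak — single-peaked.
Ballot type 5 (peak Sigma at position 3): ranking walks positions 3-2-4-5-1, expanding outward from the peak — single-peaked.
Ballot type 6 (peak Theta at position 4): ranking walks positions 4-3-2-5-1, expanding outward from the peak — single-peaked.
Every ranking is single-peaked on this axis.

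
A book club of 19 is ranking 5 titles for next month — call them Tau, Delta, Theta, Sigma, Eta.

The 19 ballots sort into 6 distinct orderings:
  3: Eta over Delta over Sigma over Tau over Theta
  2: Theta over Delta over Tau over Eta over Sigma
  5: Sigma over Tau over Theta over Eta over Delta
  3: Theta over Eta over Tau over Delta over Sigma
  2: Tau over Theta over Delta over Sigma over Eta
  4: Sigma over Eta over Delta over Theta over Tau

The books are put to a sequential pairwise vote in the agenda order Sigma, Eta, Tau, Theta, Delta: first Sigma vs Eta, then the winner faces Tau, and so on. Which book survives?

Delta

Round 1: Sigma vs Eta — 11–8, Sigma advances.
Round 2: Sigma vs Tau — 12–7, Sigma advances.
Round 3: Sigma vs Theta — 12–7, Sigma advances.
Round 4: Sigma vs Delta — 9–10, Delta advances.
The agenda winner is Delta.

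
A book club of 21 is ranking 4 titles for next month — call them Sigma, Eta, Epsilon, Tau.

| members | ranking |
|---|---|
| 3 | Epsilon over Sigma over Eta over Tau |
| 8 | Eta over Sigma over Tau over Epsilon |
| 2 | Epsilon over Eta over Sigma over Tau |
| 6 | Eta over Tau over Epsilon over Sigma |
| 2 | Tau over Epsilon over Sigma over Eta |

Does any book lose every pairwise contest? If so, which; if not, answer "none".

none

Head-to-head results (21 members):
Sigma–Eta: Eta 16–5.
Sigma–Epsilon: Epsilon 13–8.
Sigma vs Tau: 13 to 8, Sigma.
Eta vs Epsilon: 8+6 = 14 for Eta, 7 for Epsilon — Eta by 14–7.
Eta vs Tau: Eta wins 19–2.
Epsilon–Tau: Tau 16–5.
No book is winless: Sigma beats Tau; Eta beats Sigma; Epsilon beats Sigma; Tau beats Epsilon. There is no Condorcet loser.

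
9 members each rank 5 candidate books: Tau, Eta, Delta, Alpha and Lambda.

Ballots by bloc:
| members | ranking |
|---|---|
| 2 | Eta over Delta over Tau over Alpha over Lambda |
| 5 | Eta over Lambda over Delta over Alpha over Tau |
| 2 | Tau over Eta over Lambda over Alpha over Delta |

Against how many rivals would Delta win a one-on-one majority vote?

2

Delta against each rival (9 members):
Delta vs Tau: 7 to 2, Delta.
Delta vs Eta: Eta, 9–0.
Delta vs Alpha: 7 to 2, Delta.
Delta vs Lambda: Delta preferred on 2 ballots; Lambda wins 7–2.
Delta beats Tau, Alpha; loses to Eta, Lambda — 2 pairwise wins.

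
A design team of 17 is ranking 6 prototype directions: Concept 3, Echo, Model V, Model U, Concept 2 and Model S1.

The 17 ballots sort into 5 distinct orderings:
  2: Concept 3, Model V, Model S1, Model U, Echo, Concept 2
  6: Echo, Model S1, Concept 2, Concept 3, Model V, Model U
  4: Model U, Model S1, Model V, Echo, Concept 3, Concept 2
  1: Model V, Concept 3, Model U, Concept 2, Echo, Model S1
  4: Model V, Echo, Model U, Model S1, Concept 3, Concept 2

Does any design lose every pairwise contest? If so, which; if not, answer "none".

Pairwise majorities:
Concept 3–Echo: Echo 14–3.
Concept 3 vs Model V: Concept 3 preferred on 2+6 = 8 ballots; Model V wins 9–8.
Concept 3 vs Model U: 9 to 8, Concept 3.
Concept 3 vs Concept 2: Concept 3 is ranked higher on 2+4+1+4 = 11 ballots, Concept 2 on 6. Concept 3 wins 11–6.
Concept 3 vs Model S1: Model S1 wins 14–3.
Echo vs Model V: Model V, 11–6.
Echo vs Model U: 6+4 = 10 for Echo, 7 for Model U — Echo by 10–7.
Echo vs Concept 2: 2+6+4+4 = 16 for Echo, 1 for Concept 2 — Echo by 16–1.
Echo vs Model S1: Echo is ranked higher on 6+1+4 = 11 ballots, Model S1 on 6. Echo wins 11–6.
Model V vs Model U: Model V, 13–4.
Model V vs Concept 2: Model V preferred on 2+4+1+4 = 11 ballots; Model V wins 11–6.
Model V vs Model S1: Model V preferred on 2+1+4 = 7 ballots; Model S1 wins 10–7.
Model U vs Concept 2: 11 to 6, Model U.
Model U vs Model S1: Model U is ranked higher on 4+1+4 = 9 ballots, Model S1 on 8. Model U wins 9–8.
Concept 2 vs Model S1: 1 to 16, Model S1.
Concept 2 loses to every other design — it is the Condorcet loser.

Concept 2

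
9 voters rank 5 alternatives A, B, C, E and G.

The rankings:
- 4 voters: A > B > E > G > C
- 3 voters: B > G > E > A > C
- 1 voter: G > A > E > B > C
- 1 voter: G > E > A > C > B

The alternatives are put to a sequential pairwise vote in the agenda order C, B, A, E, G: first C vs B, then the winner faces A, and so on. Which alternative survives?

Round 1: C vs B — 1–8, B advances.
Round 2: B vs A — 3–6, A advances.
Round 3: A vs E — 5–4, A advances.
Round 4: A vs G — 4–5, G advances.
The agenda winner is G.

G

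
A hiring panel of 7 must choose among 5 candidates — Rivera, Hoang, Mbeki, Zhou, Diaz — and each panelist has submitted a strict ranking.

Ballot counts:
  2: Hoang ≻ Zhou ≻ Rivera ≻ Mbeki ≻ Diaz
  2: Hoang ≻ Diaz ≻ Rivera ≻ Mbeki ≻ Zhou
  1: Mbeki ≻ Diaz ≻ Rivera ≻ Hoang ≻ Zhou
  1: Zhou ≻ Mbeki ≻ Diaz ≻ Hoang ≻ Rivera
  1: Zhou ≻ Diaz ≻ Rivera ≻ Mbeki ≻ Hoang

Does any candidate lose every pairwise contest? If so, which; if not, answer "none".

Head-to-head results (7 committee members):
Rivera–Hoang: Hoang 5–2.
Rivera vs Mbeki: 5 to 2, Rivera.
Rivera vs Zhou: 3 to 4, Zhou.
Rivera vs Diaz: Diaz wins 5–2.
Hoang–Mbeki: Hoang 4–3.
Hoang vs Zhou: Hoang wins 5–2.
Hoang vs Diaz: Hoang, 4–3.
Mbeki vs Zhou: Mbeki is ranked higher on 2+1 = 3 ballots, Zhou on 4. Zhou wins 4–3.
Mbeki vs Diaz: Mbeki, 4–3.
Zhou vs Diaz: Zhou, 4–3.
Every candidate wins at least one matchup (Rivera beats Mbeki; Hoang beats Rivera; Mbeki beats Diaz; Zhou beats Rivera; Diaz beats Rivera), so there is no Condorcet loser.

none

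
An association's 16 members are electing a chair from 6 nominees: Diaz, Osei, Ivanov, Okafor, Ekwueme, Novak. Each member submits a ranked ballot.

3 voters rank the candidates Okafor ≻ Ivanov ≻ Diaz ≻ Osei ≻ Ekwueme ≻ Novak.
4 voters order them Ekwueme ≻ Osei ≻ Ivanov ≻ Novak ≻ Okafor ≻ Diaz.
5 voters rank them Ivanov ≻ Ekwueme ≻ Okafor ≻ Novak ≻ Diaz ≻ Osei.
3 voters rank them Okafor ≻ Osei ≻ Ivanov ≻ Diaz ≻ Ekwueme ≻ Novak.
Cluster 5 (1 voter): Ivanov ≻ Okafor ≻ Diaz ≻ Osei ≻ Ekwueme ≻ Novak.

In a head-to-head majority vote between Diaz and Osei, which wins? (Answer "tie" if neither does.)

Diaz

Ballots ranking Diaz above Osei: 3 + 5 + 1 = 9.
Ballots ranking Osei above Diaz: 16 − 9 = 7.
Diaz wins the head-to-head 9–7.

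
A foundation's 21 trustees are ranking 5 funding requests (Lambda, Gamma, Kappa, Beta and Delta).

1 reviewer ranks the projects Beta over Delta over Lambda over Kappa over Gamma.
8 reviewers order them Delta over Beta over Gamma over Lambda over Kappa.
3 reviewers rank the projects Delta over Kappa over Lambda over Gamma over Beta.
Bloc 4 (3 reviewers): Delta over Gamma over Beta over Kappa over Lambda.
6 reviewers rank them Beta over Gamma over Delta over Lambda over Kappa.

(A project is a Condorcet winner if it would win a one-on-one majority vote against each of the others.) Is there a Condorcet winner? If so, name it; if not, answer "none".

Head-to-head results (21 reviewers):
Lambda vs Gamma: Gamma, 17–4.
Lambda–Kappa: Lambda 15–6.
Lambda vs Beta: Beta, 18–3.
Lambda vs Delta: Delta wins 21–0.
Gamma vs Kappa: Gamma wins 17–4.
Gamma vs Beta: Beta, 15–6.
Gamma vs Delta: Delta wins 15–6.
Kappa vs Beta: Beta wins 18–3.
Kappa–Delta: Delta 21–0.
Beta–Delta: Delta 14–7.
Only Delta has no losses; Delta is the Condorcet winner.

Delta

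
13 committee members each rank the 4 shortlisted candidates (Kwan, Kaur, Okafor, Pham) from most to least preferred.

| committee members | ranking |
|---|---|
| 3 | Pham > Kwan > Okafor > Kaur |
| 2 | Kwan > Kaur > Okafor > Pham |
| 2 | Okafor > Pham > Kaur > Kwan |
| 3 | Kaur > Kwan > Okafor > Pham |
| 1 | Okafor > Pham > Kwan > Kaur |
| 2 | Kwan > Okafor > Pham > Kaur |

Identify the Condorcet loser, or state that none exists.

Pairwise majorities:
Kwan vs Kaur: Kwan wins 8–5.
Kwan vs Okafor: 3+2+3+2 = 10 for Kwan, 3 for Okafor — Kwan by 10–3.
Kwan–Pham: Kwan 7–6.
Kaur vs Okafor: Kaur is ranked higher on 2+3 = 5 ballots, Okafor on 8. Okafor wins 8–5.
Kaur vs Pham: Pham wins 8–5.
Okafor vs Pham: Okafor preferred on 2+2+3+1+2 = 10 ballots; Okafor wins 10–3.
Kaur is beaten in every head-to-head and is the Condorcet loser.

Kaur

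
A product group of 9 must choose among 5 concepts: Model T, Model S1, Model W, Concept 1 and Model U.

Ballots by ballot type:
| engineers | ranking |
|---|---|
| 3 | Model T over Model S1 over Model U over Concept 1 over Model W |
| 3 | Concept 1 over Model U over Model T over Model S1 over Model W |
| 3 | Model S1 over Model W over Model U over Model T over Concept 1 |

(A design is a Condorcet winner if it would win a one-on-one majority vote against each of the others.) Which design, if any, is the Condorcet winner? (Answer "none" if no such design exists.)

none

Check each pair by majority over 9 ballots:
Model T vs Model S1: Model T preferred on 3+3 = 6 ballots; Model T wins 6–3.
Model T vs Model W: 3+3 = 6 for Model T, 3 for Model W — Model T by 6–3.
Model T vs Concept 1: 3+3 = 6 for Model T, 3 for Concept 1 — Model T by 6–3.
Model T vs Model U: 3 to 6, Model U.
Model S1 vs Model W: 9 to 0, Model S1.
Model S1 vs Concept 1: 3+3 = 6 for Model S1, 3 for Concept 1 — Model S1 by 6–3.
Model S1 vs Model U: 6 to 3, Model S1.
Model W vs Concept 1: Model W is ranked higher on 3 ballots, Concept 1 on 6. Concept 1 wins 6–3.
Model W vs Model U: Model W preferred on 3 ballots; Model U wins 6–3.
Concept 1 vs Model U: 3 for Concept 1, 6 for Model U — Model U by 6–3.
Every design loses at least once (Model T loses to Model U; Model S1 loses to Model T; Model W loses to Model T; Concept 1 loses to Model T; Model U loses to Model S1). The majority relation contains the cycle Model T beats Model S1 beats Model U beats Model T, so there is no Condorcet winner.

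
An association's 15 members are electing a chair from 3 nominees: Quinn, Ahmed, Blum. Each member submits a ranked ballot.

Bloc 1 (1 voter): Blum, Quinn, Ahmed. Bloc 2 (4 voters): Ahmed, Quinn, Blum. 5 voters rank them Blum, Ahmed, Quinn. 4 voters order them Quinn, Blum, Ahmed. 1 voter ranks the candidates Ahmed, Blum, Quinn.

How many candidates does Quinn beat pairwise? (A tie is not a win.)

1

Quinn against each rival (15 voters):
Quinn–Ahmed: Ahmed 10–5.
Quinn vs Blum: Quinn, 8–7.
Quinn beats Blum; loses to Ahmed — 1 pairwise win.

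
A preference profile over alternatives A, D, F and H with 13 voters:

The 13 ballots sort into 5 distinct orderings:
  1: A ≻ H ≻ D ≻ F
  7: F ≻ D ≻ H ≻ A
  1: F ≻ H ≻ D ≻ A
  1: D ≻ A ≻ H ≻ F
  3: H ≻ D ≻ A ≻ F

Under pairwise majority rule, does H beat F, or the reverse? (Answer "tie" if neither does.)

F

Ballots ranking H above F: 1 + 1 + 3 = 5.
Ballots ranking F above H: 13 − 5 = 8.
F wins the head-to-head 8–5.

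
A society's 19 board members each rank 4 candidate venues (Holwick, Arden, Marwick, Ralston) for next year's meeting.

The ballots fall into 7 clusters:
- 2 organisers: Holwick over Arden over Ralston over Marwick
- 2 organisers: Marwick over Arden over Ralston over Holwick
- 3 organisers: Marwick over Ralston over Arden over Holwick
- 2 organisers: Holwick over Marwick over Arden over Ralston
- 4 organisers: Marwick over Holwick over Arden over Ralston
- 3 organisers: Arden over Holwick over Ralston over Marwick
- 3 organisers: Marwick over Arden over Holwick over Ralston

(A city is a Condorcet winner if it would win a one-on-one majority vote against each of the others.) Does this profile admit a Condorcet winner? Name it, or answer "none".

Check each pair by majority over 19 ballots:
Holwick vs Arden: 2+2+4 = 8 for Holwick, 11 for Arden — Arden by 11–8.
Holwick vs Marwick: Holwick preferred on 2+2+3 = 7 ballots; Marwick wins 12–7.
Holwick vs Ralston: 14 to 5, Holwick.
Arden vs Marwick: Arden preferred on 2+3 = 5 ballots; Marwick wins 14–5.
Arden vs Ralston: Arden preferred on 2+2+2+4+3+3 = 16 ballots; Arden wins 16–3.
Marwick vs Ralston: 2+3+2+4+3 = 14 for Marwick, 5 for Ralston — Marwick by 14–5.
Only Marwick has no losses; Marwick is the Condorcet winner.

Marwick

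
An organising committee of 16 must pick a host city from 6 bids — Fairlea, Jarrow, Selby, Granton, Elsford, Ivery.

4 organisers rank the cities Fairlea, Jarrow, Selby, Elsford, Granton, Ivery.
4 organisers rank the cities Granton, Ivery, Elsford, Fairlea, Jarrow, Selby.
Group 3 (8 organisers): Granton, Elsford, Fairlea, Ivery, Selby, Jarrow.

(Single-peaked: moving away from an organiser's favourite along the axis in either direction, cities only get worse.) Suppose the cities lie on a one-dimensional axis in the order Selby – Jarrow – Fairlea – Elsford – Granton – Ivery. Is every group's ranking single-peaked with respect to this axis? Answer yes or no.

Axis positions: Selby=1, Jarrow=2, Fairlea=3, Elsford=4, Granton=5, Ivery=6.
Group 1 (peak Fairlea at position 3): ranking walks positions 3-2-1-4-5-6, expanding outward from the peak — single-peaked.
Group 2 (peak Granton at position 5): ranking walks positions 5-6-4-3-2-1, expanding outward from the peak — single-peaked.
Group 3: ranking walks positions 5-4-3-6-1-2; Selby is ranked above Jarrow even though Jarrow lies between Selby and the peak Granton on the axis — preferences dip and rise again. Not single-peaked.
Group 3 violates single-peakedness, so the profile is not single-peaked on this axis.

no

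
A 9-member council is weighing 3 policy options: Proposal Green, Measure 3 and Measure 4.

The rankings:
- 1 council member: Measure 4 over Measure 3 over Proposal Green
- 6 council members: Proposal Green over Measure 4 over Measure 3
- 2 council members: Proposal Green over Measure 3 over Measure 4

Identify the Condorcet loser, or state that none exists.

Pairwise majorities:
Proposal Green vs Measure 3: Proposal Green is ranked higher on 6+2 = 8 ballots, Measure 3 on 1. Proposal Green wins 8–1.
Proposal Green vs Measure 4: 8 to 1, Proposal Green.
Measure 3 vs Measure 4: Measure 4 wins 7–2.
Only Measure 3 has no wins; Measure 3 is the Condorcet loser.

Measure 3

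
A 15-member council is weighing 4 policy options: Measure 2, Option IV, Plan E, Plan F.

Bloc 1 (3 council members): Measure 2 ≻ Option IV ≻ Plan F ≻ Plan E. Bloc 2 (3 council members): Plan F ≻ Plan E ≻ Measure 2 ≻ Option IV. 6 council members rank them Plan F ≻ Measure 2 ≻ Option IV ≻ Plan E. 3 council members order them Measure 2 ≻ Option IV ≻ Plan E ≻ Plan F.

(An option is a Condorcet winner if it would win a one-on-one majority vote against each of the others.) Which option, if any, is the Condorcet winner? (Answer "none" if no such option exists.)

Plan F

Pairwise majorities:
Measure 2 vs Option IV: Measure 2 wins 15–0.
Measure 2 vs Plan E: Measure 2 wins 12–3.
Measure 2 vs Plan F: Plan F wins 9–6.
Option IV vs Plan E: Option IV wins 12–3.
Option IV vs Plan F: Plan F, 9–6.
Plan E–Plan F: Plan F 12–3.
Only Plan F has no losses; Plan F is the Condorcet winner.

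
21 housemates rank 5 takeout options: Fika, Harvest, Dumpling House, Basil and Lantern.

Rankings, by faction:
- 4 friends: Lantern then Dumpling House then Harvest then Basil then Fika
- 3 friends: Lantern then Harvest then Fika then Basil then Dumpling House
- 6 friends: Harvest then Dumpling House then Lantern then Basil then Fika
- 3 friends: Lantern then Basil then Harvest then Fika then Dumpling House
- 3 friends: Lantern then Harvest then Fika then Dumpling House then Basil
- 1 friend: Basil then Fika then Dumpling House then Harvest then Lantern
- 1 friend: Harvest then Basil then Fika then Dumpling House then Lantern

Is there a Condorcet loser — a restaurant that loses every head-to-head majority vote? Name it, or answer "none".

Head-to-head results (21 friends):
Fika vs Harvest: 1 to 20, Harvest.
Fika vs Dumpling House: Fika wins 11–10.
Fika vs Basil: Basil, 15–6.
Fika vs Lantern: Lantern wins 19–2.
Harvest vs Dumpling House: Harvest preferred on 3+6+3+3+1 = 16 ballots; Harvest wins 16–5.
Harvest–Basil: Harvest 17–4.
Harvest vs Lantern: Lantern, 13–8.
Dumpling House vs Basil: 13 to 8, Dumpling House.
Dumpling House vs Lantern: 6+1+1 = 8 for Dumpling House, 13 for Lantern — Lantern by 13–8.
Basil vs Lantern: Basil is ranked higher on 1+1 = 2 ballots, Lantern on 19. Lantern wins 19–2.
No restaurant is winless: Fika beats Dumpling House; Harvest beats Fika; Dumpling House beats Basil; Basil beats Fika; Lantern beats Fika. There is no Condorcet loser.

none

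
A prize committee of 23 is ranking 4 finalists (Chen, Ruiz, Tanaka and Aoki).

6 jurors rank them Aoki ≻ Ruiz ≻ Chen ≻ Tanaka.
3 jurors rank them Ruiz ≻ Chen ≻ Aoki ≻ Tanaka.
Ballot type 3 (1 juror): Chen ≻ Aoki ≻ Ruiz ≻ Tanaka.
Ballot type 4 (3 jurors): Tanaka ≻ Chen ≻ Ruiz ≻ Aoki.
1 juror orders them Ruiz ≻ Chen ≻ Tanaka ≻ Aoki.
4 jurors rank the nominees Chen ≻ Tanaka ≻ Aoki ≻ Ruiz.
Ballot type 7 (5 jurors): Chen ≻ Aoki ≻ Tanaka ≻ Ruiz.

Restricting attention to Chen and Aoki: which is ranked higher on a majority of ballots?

Chen

Ballots ranking Chen above Aoki: 3 + 1 + 3 + 1 + 4 + 5 = 17.
Ballots ranking Aoki above Chen: 23 − 17 = 6.
Chen wins the head-to-head 17–6.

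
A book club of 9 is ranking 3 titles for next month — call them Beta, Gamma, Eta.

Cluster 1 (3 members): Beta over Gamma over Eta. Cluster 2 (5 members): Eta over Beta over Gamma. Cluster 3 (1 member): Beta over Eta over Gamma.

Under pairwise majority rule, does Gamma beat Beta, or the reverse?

Beta

No ballot ranks Gamma above Beta: 0.
Ballots ranking Beta above Gamma: 9 − 0 = 9.
Beta wins the head-to-head 9–0.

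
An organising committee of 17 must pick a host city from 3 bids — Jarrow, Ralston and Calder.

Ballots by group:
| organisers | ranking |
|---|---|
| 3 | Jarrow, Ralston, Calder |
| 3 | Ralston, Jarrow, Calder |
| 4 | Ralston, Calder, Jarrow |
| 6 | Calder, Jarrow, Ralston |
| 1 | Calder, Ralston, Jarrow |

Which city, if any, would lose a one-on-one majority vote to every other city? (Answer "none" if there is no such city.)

none

Head-to-head results (17 organisers):
Jarrow vs Ralston: Jarrow wins 9–8.
Jarrow–Calder: Calder 11–6.
Ralston vs Calder: Ralston preferred on 3+3+4 = 10 ballots; Ralston wins 10–7.
No city is winless: Jarrow beats Ralston; Ralston beats Calder; Calder beats Jarrow. There is no Condorcet loser.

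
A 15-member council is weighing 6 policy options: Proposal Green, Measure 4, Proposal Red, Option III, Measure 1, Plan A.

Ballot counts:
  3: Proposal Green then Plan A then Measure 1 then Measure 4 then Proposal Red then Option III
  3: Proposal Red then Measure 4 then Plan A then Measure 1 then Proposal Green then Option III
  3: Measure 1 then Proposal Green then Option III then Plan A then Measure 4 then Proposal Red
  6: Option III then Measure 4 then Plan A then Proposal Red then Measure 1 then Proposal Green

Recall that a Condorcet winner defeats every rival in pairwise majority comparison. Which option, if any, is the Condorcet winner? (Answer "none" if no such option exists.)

Check each pair by majority over 15 ballots:
Proposal Green vs Measure 4: Measure 4, 9–6.
Proposal Green vs Proposal Red: 6 to 9, Proposal Red.
Proposal Green vs Option III: Proposal Green, 9–6.
Proposal Green–Measure 1: Measure 1 12–3.
Proposal Green vs Plan A: Plan A wins 9–6.
Measure 4–Proposal Red: Measure 4 12–3.
Measure 4 vs Option III: Measure 4 preferred on 3+3 = 6 ballots; Option III wins 9–6.
Measure 4 vs Measure 1: Measure 4 preferred on 3+6 = 9 ballots; Measure 4 wins 9–6.
Measure 4 vs Plan A: Measure 4, 9–6.
Proposal Red vs Option III: Option III, 9–6.
Proposal Red vs Measure 1: Proposal Red is ranked higher on 3+6 = 9 ballots, Measure 1 on 6. Proposal Red wins 9–6.
Proposal Red vs Plan A: Proposal Red preferred on 3 ballots; Plan A wins 12–3.
Option III vs Measure 1: Measure 1, 9–6.
Option III–Plan A: Option III 9–6.
Measure 1–Plan A: Plan A 12–3.
Every option loses at least once (Proposal Green loses to Measure 4; Measure 4 loses to Option III; Proposal Red loses to Measure 4; Option III loses to Proposal Green; Measure 1 loses to Measure 4; Plan A loses to Measure 4). The majority relation contains the cycle Proposal Green → Option III → Measure 4 → Proposal Green, so there is no Condorcet winner.

none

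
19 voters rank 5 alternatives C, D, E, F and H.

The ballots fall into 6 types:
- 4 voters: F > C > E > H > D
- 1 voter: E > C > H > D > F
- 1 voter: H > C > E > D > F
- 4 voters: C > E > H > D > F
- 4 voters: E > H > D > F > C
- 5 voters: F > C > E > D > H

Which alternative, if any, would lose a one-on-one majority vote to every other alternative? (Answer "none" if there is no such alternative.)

Head-to-head results (19 voters):
C–D: C 15–4.
C–E: C 14–5.
C vs F: F, 13–6.
C vs H: C is ranked higher on 4+1+4+5 = 14 ballots, H on 5. C wins 14–5.
D vs E: E, 19–0.
D–F: D 10–9.
D vs H: D is ranked higher on 5 ballots, H on 14. H wins 14–5.
E vs F: E, 10–9.
E vs H: E wins 18–1.
F vs H: H, 10–9.
Each alternative has at least one pairwise win (C beats D; D beats F; E beats D; F beats C; H beats D) — no Condorcet loser.

none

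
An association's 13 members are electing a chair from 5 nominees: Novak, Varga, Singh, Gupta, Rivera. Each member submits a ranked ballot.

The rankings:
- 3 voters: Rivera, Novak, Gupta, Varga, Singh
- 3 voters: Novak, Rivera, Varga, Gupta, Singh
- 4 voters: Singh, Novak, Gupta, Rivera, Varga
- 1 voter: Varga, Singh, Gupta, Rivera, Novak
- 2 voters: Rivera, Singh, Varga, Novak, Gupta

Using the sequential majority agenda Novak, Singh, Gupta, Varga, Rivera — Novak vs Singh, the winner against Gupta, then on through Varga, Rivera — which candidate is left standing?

Round 1: Novak vs Singh — 6–7, Singh advances.
Round 2: Singh vs Gupta — 7–6, Singh advances.
Round 3: Singh vs Varga — 6–7, Varga advances.
Round 4: Varga vs Rivera — 1–12, Rivera advances.
The agenda winner is Rivera.

Rivera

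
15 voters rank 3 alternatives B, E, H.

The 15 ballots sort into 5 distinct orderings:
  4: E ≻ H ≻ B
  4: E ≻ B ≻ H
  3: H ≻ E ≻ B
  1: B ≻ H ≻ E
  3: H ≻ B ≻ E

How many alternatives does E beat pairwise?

E against each rival (15 voters):
E vs B: E wins 11–4.
E vs H: E, 8–7.
E beats B, H — 2 pairwise wins.

2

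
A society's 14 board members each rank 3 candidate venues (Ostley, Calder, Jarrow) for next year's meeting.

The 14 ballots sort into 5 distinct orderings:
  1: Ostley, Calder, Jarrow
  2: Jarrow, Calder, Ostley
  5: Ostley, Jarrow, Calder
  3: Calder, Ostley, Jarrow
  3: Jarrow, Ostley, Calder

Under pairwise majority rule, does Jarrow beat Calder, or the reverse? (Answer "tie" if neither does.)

Ballots ranking Jarrow above Calder: 2 + 5 + 3 = 10.
Ballots ranking Calder above Jarrow: 14 − 10 = 4.
Jarrow wins the head-to-head 10–4.

Jarrow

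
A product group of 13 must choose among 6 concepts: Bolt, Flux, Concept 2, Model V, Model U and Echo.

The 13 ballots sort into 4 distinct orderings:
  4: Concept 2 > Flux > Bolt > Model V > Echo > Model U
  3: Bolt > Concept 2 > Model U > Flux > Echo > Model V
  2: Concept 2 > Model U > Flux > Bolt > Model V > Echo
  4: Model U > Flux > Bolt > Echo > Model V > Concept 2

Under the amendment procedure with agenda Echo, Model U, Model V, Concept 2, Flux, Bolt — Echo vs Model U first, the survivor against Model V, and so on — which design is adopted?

Bolt

Round 1: Echo vs Model U — 4–9, Model U advances.
Round 2: Model U vs Model V — 9–4, Model U advances.
Round 3: Model U vs Concept 2 — 4–9, Concept 2 advances.
Round 4: Concept 2 vs Flux — 9–4, Concept 2 advances.
Round 5: Concept 2 vs Bolt — 6–7, Bolt advances.
The agenda winner is Bolt.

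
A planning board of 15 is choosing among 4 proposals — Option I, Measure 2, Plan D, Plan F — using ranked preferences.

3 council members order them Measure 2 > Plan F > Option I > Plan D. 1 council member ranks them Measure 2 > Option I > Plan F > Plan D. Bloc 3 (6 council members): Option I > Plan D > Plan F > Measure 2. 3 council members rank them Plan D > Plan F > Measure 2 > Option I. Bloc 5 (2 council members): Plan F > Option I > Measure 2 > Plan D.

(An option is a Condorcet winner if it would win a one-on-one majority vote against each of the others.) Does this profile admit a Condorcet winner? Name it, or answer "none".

none

Check each pair by majority over 15 ballots:
Option I vs Measure 2: 6+2 = 8 for Option I, 7 for Measure 2 — Option I by 8–7.
Option I vs Plan D: Option I preferred on 3+1+6+2 = 12 ballots; Option I wins 12–3.
Option I–Plan F: Plan F 8–7.
Measure 2–Plan D: Plan D 9–6.
Measure 2 vs Plan F: 4 to 11, Plan F.
Plan D–Plan F: Plan D 9–6.
Every option loses at least once (Option I loses to Plan F; Measure 2 loses to Option I; Plan D loses to Option I; Plan F loses to Plan D). The majority relation contains the cycle Option I > Plan D > Plan F > Option I, so there is no Condorcet winner.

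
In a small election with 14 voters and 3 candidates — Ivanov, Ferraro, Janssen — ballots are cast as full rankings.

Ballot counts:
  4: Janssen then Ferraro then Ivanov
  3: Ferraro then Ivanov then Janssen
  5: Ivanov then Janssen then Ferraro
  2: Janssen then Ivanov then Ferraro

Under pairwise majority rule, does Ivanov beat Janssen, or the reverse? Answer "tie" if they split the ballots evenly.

Ivanov

Ballots ranking Ivanov above Janssen: 3 + 5 = 8.
Ballots ranking Janssen above Ivanov: 14 − 8 = 6.
Ivanov wins the head-to-head 8–6.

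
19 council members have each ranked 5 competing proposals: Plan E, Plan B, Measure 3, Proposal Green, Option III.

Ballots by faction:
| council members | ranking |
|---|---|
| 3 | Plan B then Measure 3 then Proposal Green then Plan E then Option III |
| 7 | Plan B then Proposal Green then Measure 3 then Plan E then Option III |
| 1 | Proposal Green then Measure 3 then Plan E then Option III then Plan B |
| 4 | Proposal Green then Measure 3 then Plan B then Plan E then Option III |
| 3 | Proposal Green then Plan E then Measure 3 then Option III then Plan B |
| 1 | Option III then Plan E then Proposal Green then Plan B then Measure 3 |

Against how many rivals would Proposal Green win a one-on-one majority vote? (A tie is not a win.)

Proposal Green against each rival (19 council members):
Proposal Green–Plan E: Proposal Green 18–1.
Proposal Green vs Plan B: 1+4+3+1 = 9 for Proposal Green, 10 for Plan B — Plan B by 10–9.
Proposal Green–Measure 3: Proposal Green 16–3.
Proposal Green vs Option III: Proposal Green is ranked higher on 3+7+1+4+3 = 18 ballots, Option III on 1. Proposal Green wins 18–1.
Proposal Green beats Plan E, Measure 3, Option III; loses to Plan B — 3 pairwise wins.

3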